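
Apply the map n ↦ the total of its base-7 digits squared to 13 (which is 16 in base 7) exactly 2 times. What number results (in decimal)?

29

13 = (1,6)_7 → 1² + 6² = 1 + 36 = 37
37 = (5,2)_7 → 5² + 2² = 25 + 4 = 29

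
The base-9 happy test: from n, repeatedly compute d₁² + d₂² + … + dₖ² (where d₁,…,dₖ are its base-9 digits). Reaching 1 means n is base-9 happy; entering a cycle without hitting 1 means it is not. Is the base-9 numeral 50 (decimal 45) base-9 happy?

45 = (5,0)_9 → 5² + 0² = 25
25 = (2,7)_9 → 2² + 7² = 53
53 = (5,8)_9 → 5² + 8² = 89
89 = (1,0,8)_9 → 1² + 0² + 8² = 65
65 = (7,2)_9 → 7² + 2² = 53  — 53 already seen; the sequence cycles without reaching 1.

not base-9 happy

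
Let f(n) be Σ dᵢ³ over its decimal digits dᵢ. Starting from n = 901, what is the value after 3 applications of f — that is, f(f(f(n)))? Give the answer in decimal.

370

901 → 730
730 → 370
370 → 370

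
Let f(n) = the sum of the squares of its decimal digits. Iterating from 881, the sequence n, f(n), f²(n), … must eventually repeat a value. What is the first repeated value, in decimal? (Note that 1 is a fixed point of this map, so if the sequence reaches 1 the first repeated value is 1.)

881 → 8² + 8² + 1² = 64 + 64 + 1 = 129
129 → 1² + 2² + 9² = 1 + 4 + 81 = 86
86 → 8² + 6² = 64 + 36 = 100
100 → 1² + 0² + 0² = 1 + 0 + 0 = 1  — reached the fixed point 1.
1 → 1, so 1 is the first repeated value.

1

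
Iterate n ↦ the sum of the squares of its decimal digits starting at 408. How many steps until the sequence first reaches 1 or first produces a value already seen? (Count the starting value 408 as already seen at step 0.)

14

408 → 4² + 0² + 8² = 16 + 0 + 64 = 80
80 → 8² + 0² = 64 + 0 = 64
64 → 6² + 4² = 36 + 16 = 52
52 → 5² + 2² = 25 + 4 = 29
29 → 2² + 9² = 4 + 81 = 85
85 → 8² + 5² = 64 + 25 = 89
89 → 8² + 9² = 64 + 81 = 145
145 → 1² + 4² + 5² = 1 + 16 + 25 = 42
42 → 4² + 2² = 16 + 4 = 20
20 → 2² + 0² = 4 + 0 = 4
4 → 4² = 16
16 → 1² + 6² = 1 + 36 = 37
37 → 3² + 7² = 9 + 49 = 58
58 → 5² + 8² = 25 + 64 = 89  — 89 repeats.
That took 14 steps.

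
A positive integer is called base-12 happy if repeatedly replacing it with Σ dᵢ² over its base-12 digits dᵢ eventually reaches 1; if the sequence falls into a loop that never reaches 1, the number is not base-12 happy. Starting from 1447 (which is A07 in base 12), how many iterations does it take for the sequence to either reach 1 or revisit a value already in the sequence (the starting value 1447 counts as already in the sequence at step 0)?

12

1447 = (10,0,7)_12 → 10² + 0² + 7² = 149
149 = (1,0,5)_12 → 1² + 0² + 5² = 26
26 = (2,2)_12 → 2² + 2² = 8
8 = (8)_12 → 8² = 64
64 = (5,4)_12 → 5² + 4² = 41
41 = (3,5)_12 → 3² + 5² = 34
34 = (2,10)_12 → 2² + 10² = 104
104 = (8,8)_12 → 8² + 8² = 128
128 = (10,8)_12 → 10² + 8² = 164
164 = (1,1,8)_12 → 1² + 1² + 8² = 66
66 = (5,6)_12 → 5² + 6² = 61
61 = (5,1)_12 → 5² + 1² = 26  — 26 repeats.
That took 12 steps.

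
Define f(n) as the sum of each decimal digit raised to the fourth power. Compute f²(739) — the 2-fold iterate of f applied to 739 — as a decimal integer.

6898

739 → 7⁴ + 3⁴ + 9⁴ = 2401 + 81 + 6561 = 9043
9043 → 9⁴ + 0⁴ + 4⁴ + 3⁴ = 6561 + 0 + 256 + 81 = 6898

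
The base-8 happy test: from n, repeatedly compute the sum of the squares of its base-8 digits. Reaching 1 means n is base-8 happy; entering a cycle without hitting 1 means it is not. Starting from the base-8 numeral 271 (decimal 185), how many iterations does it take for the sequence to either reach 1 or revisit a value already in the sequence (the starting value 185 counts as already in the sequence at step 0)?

185 = (2,7,1)_8 → 2² + 7² + 1² = 54
54 = (6,6)_8 → 6² + 6² = 72
72 = (1,1,0)_8 → 1² + 1² + 0² = 2
2 = (2)_8 → 2² = 4
4 = (4)_8 → 4² = 16
16 = (2,0)_8 → 2² + 0² = 4  — 4 repeats.
That took 6 steps.

6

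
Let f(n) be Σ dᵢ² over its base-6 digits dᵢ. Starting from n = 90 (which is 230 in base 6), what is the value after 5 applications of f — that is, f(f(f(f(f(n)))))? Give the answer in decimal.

90 = (2,3,0)_6 → 2² + 3² + 0² = 13
13 = (2,1)_6 → 2² + 1² = 5
5 = (5)_6 → 5² = 25
25 = (4,1)_6 → 4² + 1² = 17
17 = (2,5)_6 → 2² + 5² = 29

29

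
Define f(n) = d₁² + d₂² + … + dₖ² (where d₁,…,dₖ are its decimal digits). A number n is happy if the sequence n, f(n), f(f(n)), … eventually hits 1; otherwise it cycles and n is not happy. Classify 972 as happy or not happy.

not happy

972 → 9² + 7² + 2² = 81 + 49 + 4 = 134
134 → 1² + 3² + 4² = 1 + 9 + 16 = 26
26 → 2² + 6² = 4 + 36 = 40
40 → 4² + 0² = 16 + 0 = 16
16 → 1² + 6² = 1 + 36 = 37
37 → 3² + 7² = 9 + 49 = 58
58 → 5² + 8² = 25 + 64 = 89
89 → 8² + 9² = 64 + 81 = 145
145 → 1² + 4² + 5² = 1 + 16 + 25 = 42
42 → 4² + 2² = 16 + 4 = 20
20 → 2² + 0² = 4 + 0 = 4
4 → 4² = 16  — 16 already seen; the sequence cycles without reaching 1.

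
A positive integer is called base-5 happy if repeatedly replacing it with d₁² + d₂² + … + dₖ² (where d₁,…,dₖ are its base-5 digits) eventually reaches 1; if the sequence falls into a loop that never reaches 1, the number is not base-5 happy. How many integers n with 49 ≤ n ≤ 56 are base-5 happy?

49: 49 → 33 → 11 → 5 → 1  (reaches 1)
50: 50 → 4 → 16 → 10 → 4  (repeats 4)
51: 51 → 5 → 1  (reaches 1)
52: 52 → 8 → 10 → 4 → 16 → 10  (repeats 10)
53: 53 → 13 → 13  (repeats 13)
54: 54 → 20 → 16 → 10 → 4 → 16  (repeats 16)
55: 55 → 5 → 1  (reaches 1)
56: 56 → 6 → 2 → 4 → 16 → 10 → 4  (repeats 4)
base-5 happy: 49, 51, 55

3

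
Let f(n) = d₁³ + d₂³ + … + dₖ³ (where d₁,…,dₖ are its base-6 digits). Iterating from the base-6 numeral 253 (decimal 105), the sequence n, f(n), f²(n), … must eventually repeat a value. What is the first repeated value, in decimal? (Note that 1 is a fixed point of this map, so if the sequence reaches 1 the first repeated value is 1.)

190

105 = (2,5,3)_6 → 2³ + 5³ + 3³ = 8 + 125 + 27 = 160
160 = (4,2,4)_6 → 4³ + 2³ + 4³ = 64 + 8 + 64 = 136
136 = (3,4,4)_6 → 3³ + 4³ + 4³ = 27 + 64 + 64 = 155
155 = (4,1,5)_6 → 4³ + 1³ + 5³ = 64 + 1 + 125 = 190
190 = (5,1,4)_6 → 5³ + 1³ + 4³ = 125 + 1 + 64 = 190  — 190 already appeared earlier.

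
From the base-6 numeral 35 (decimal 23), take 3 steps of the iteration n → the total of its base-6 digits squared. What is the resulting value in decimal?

23 = (3,5)_6 → 3² + 5² = 34
34 = (5,4)_6 → 5² + 4² = 41
41 = (1,0,5)_6 → 1² + 0² + 5² = 26

26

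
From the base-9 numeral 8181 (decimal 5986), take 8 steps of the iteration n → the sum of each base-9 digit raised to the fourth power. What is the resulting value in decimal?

1956

5986 = (8,1,8,1)_9 → 8⁴ + 1⁴ + 8⁴ + 1⁴ = 4096 + 1 + 4096 + 1 = 8194
8194 = (1,2,2,1,4)_9 → 1⁴ + 2⁴ + 2⁴ + 1⁴ + 4⁴ = 1 + 16 + 16 + 1 + 256 = 290
290 = (3,5,2)_9 → 3⁴ + 5⁴ + 2⁴ = 81 + 625 + 16 = 722
722 = (8,8,2)_9 → 8⁴ + 8⁴ + 2⁴ = 4096 + 4096 + 16 = 8208
8208 = (1,2,2,3,0)_9 → 1⁴ + 2⁴ + 2⁴ + 3⁴ + 0⁴ = 1 + 16 + 16 + 81 + 0 = 114
114 = (1,3,6)_9 → 1⁴ + 3⁴ + 6⁴ = 1 + 81 + 1296 = 1378
1378 = (1,8,0,1)_9 → 1⁴ + 8⁴ + 0⁴ + 1⁴ = 1 + 4096 + 0 + 1 = 4098
4098 = (5,5,5,3)_9 → 5⁴ + 5⁴ + 5⁴ + 3⁴ = 625 + 625 + 625 + 81 = 1956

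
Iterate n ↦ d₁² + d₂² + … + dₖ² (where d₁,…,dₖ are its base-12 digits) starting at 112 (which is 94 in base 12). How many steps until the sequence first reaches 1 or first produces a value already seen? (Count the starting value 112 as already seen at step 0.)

112 = (9,4)_12 → 9² + 4² = 97
97 = (8,1)_12 → 8² + 1² = 65
65 = (5,5)_12 → 5² + 5² = 50
50 = (4,2)_12 → 4² + 2² = 20
20 = (1,8)_12 → 1² + 8² = 65  — 65 repeats.
That took 5 steps.

5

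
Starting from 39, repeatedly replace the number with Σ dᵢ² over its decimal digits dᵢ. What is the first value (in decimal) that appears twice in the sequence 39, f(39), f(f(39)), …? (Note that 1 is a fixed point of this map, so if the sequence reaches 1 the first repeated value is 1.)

39 → 3² + 9² = 9 + 81 = 90
90 → 9² + 0² = 81 + 0 = 81
81 → 8² + 1² = 64 + 1 = 65
65 → 6² + 5² = 36 + 25 = 61
61 → 6² + 1² = 36 + 1 = 37
37 → 3² + 7² = 9 + 49 = 58
58 → 5² + 8² = 25 + 64 = 89
89 → 8² + 9² = 64 + 81 = 145
145 → 1² + 4² + 5² = 1 + 16 + 25 = 42
42 → 4² + 2² = 16 + 4 = 20
20 → 2² + 0² = 4 + 0 = 4
4 → 4² = 16
16 → 1² + 6² = 1 + 36 = 37  — 37 already appeared earlier.

37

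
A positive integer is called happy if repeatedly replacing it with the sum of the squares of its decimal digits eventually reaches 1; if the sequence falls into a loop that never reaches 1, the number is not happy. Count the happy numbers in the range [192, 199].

192: 192 → 86 → 100 → 1  — happy
193: 193 → 91 → 82 → 68 → 100 → 1  — happy
194: 194 → 98 → 145 → 42 → 20 → 4 → 16 → 37 → 58 → 89 → 145  — not happy
195: 195 → 107 → 50 → 25 → 29 → 85 → 89 → 145 → 42 → 20 → 4 → 16 → 37 → 58 → 89  — not happy
196: 196 → 118 → 66 → 72 → 53 → 34 → 25 → 29 → 85 → 89 → 145 → 42 → 20 → 4 → 16 → 37 → 58 → 89  — not happy
197: 197 → 131 → 11 → 2 → 4 → 16 → 37 → 58 → 89 → 145 → 42 → 20 → 4  — not happy
198: 198 → 146 → 53 → 34 → 25 → 29 → 85 → 89 → 145 → 42 → 20 → 4 → 16 → 37 → 58 → 89  — not happy
199: 199 → 163 → 46 → 52 → 29 → 85 → 89 → 145 → 42 → 20 → 4 → 16 → 37 → 58 → 89  — not happy
happy: 192, 193

2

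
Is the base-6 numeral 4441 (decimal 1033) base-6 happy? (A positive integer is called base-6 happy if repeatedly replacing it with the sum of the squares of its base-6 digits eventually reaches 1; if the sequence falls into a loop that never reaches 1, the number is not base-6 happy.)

1033 = (4,4,4,1)_6 → 49
49 = (1,2,1)_6 → 6
6 = (1,0)_6 → 1  — reached 1.

base-6 happy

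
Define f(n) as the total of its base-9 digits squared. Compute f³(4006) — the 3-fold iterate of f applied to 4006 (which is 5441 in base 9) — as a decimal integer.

4006 = (5,4,4,1)_9 → 5² + 4² + 4² + 1² = 58
58 = (6,4)_9 → 6² + 4² = 52
52 = (5,7)_9 → 5² + 7² = 74

74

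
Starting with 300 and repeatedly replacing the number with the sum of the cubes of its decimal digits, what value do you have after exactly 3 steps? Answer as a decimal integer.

153

300 → 3³ + 0³ + 0³ = 27
27 → 2³ + 7³ = 351
351 → 3³ + 5³ + 1³ = 153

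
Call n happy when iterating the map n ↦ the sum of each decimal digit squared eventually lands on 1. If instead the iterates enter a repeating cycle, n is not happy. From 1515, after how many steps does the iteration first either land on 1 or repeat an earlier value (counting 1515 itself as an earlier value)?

1515 → 52
52 → 29
29 → 85
85 → 89
89 → 145
145 → 42
42 → 20
20 → 4
4 → 16
16 → 37
37 → 58
58 → 89  — 89 repeats.
That took 12 steps.

12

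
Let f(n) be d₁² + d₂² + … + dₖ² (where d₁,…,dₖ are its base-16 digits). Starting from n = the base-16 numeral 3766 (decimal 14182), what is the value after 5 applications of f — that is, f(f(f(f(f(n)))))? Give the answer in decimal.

14182 = (3,7,6,6)_16 → 3² + 7² + 6² + 6² = 9 + 49 + 36 + 36 = 130
130 = (8,2)_16 → 8² + 2² = 64 + 4 = 68
68 = (4,4)_16 → 4² + 4² = 16 + 16 = 32
32 = (2,0)_16 → 2² + 0² = 4 + 0 = 4
4 = (4)_16 → 4² = 16

16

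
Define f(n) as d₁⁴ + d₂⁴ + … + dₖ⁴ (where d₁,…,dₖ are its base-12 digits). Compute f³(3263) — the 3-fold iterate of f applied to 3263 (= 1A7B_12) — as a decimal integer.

10883

3263 = (1,10,7,11)_12 → 1⁴ + 10⁴ + 7⁴ + 11⁴ = 1 + 10000 + 2401 + 14641 = 27043
27043 = (1,3,7,9,7)_12 → 1⁴ + 3⁴ + 7⁴ + 9⁴ + 7⁴ = 1 + 81 + 2401 + 6561 + 2401 = 11445
11445 = (6,7,5,9)_12 → 6⁴ + 7⁴ + 5⁴ + 9⁴ = 1296 + 2401 + 625 + 6561 = 10883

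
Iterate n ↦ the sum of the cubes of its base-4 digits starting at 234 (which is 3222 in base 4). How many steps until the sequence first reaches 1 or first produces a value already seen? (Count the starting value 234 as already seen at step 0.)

5

234 = (3,2,2,2)_4 → 3³ + 2³ + 2³ + 2³ = 27 + 8 + 8 + 8 = 51
51 = (3,0,3)_4 → 3³ + 0³ + 3³ = 27 + 0 + 27 = 54
54 = (3,1,2)_4 → 3³ + 1³ + 2³ = 27 + 1 + 8 = 36
36 = (2,1,0)_4 → 2³ + 1³ + 0³ = 8 + 1 + 0 = 9
9 = (2,1)_4 → 2³ + 1³ = 8 + 1 = 9  — 9 repeats.
That took 5 steps.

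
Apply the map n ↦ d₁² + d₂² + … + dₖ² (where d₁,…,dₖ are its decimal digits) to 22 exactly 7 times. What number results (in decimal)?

145

22 → 2² + 2² = 4 + 4 = 8
8 → 8² = 64
64 → 6² + 4² = 36 + 16 = 52
52 → 5² + 2² = 25 + 4 = 29
29 → 2² + 9² = 4 + 81 = 85
85 → 8² + 5² = 64 + 25 = 89
89 → 8² + 9² = 64 + 81 = 145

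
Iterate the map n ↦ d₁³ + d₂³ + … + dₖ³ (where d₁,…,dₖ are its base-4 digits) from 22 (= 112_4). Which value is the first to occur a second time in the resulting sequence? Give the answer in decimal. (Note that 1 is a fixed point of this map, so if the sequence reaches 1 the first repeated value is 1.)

1

22 = (1,1,2)_4 → 1³ + 1³ + 2³ = 10
10 = (2,2)_4 → 2³ + 2³ = 16
16 = (1,0,0)_4 → 1³ + 0³ + 0³ = 1  — reached the fixed point 1.
1 → 1, so 1 is the first repeated value.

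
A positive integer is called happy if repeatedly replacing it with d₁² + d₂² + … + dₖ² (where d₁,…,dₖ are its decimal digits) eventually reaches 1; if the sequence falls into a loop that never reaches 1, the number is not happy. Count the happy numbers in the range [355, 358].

355: 355 → 59 → 106 → 37 → 58 → 89 → 145 → 42 → 20 → 4 → 16 → 37  (repeats 37)
356: 356 → 70 → 49 → 97 → 130 → 10 → 1  (reaches 1)
357: 357 → 83 → 73 → 58 → 89 → 145 → 42 → 20 → 4 → 16 → 37 → 58  (repeats 58)
358: 358 → 98 → 145 → 42 → 20 → 4 → 16 → 37 → 58 → 89 → 145  (repeats 145)
happy: 356

1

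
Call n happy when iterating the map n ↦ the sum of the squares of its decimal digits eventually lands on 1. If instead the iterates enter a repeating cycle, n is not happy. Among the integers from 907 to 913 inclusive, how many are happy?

4

907: 907 → 130 → 10 → 1  — happy
908: 908 → 145 → 42 → 20 → 4 → 16 → 37 → 58 → 89 → 145  — not happy
909: 909 → 162 → 41 → 17 → 50 → 25 → 29 → 85 → 89 → 145 → 42 → 20 → 4 → 16 → 37 → 58 → 89  — not happy
910: 910 → 82 → 68 → 100 → 1  — happy
911: 911 → 83 → 73 → 58 → 89 → 145 → 42 → 20 → 4 → 16 → 37 → 58  — not happy
912: 912 → 86 → 100 → 1  — happy
913: 913 → 91 → 82 → 68 → 100 → 1  — happy
happy: 907, 910, 912, 913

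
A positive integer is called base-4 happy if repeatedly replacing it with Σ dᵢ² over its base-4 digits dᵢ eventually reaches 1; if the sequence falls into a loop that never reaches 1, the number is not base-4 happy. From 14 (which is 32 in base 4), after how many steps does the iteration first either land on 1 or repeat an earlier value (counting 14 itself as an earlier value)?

14 = (3,2)_4 → 3² + 2² = 9 + 4 = 13
13 = (3,1)_4 → 3² + 1² = 9 + 1 = 10
10 = (2,2)_4 → 2² + 2² = 4 + 4 = 8
8 = (2,0)_4 → 2² + 0² = 4 + 0 = 4
4 = (1,0)_4 → 1² + 0² = 1 + 0 = 1  — reached 1.
That took 5 steps.

5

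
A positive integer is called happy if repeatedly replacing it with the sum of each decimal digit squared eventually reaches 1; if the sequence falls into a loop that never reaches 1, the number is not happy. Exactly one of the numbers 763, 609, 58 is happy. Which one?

763: 763 → 94 → 97 → 130 → 10 → 1  — reaches 1 (happy)
609: 609 → 117 → 51 → 26 → 40 → 16 → 37 → 58 → 89 → 145 → 42 → 20 → 4 → 16  — repeats 16 (not happy)
58: 58 → 89 → 145 → 42 → 20 → 4 → 16 → 37 → 58  — repeats 58 (not happy)

763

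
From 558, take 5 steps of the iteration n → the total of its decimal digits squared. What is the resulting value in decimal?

558 → 114
114 → 18
18 → 65
65 → 61
61 → 37

37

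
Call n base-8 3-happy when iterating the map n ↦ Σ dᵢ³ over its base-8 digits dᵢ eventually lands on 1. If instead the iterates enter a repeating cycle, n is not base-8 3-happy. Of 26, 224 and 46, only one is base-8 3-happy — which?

26: 26 → 35 → 91 → 55 → 559 → 469 → 476 → 434 → 440 → 559  — repeats 559 (not base-8 3-happy)
224: 224 → 91 → 55 → 559 → 469 → 476 → 434 → 440 → 559  — repeats 559 (not base-8 3-happy)
46: 46 → 341 → 258 → 72 → 2 → 8 → 1  — reaches 1 (base-8 3-happy)

46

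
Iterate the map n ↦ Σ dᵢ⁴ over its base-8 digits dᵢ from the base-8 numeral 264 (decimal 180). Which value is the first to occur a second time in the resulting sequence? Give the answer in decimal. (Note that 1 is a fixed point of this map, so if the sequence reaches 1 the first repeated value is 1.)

257

180 = (2,6,4)_8 → 2⁴ + 6⁴ + 4⁴ = 1568
1568 = (3,0,4,0)_8 → 3⁴ + 0⁴ + 4⁴ + 0⁴ = 337
337 = (5,2,1)_8 → 5⁴ + 2⁴ + 1⁴ = 642
642 = (1,2,0,2)_8 → 1⁴ + 2⁴ + 0⁴ + 2⁴ = 33
33 = (4,1)_8 → 4⁴ + 1⁴ = 257
257 = (4,0,1)_8 → 4⁴ + 0⁴ + 1⁴ = 257  — 257 already appeared earlier.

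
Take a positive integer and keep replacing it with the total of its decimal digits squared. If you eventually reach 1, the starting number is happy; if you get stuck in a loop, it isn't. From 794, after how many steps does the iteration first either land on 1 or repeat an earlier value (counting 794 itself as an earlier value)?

15

794 → 146
146 → 53
53 → 34
34 → 25
25 → 29
29 → 85
85 → 89
89 → 145
145 → 42
42 → 20
20 → 4
4 → 16
16 → 37
37 → 58
58 → 89  — 89 repeats.
That took 15 steps.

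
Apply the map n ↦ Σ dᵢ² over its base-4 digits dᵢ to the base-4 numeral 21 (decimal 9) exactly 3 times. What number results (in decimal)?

9 = (2,1)_4 → 2² + 1² = 4 + 1 = 5
5 = (1,1)_4 → 1² + 1² = 1 + 1 = 2
2 = (2)_4 → 2² = 4

4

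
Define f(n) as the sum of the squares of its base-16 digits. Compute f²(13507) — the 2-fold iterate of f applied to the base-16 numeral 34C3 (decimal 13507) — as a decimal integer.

125

13507 = (3,4,12,3)_16 → 3² + 4² + 12² + 3² = 178
178 = (11,2)_16 → 11² + 2² = 125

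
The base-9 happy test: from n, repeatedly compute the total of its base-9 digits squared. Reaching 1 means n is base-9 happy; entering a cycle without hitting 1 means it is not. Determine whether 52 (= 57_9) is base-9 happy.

52 = (5,7)_9 → 5² + 7² = 74
74 = (8,2)_9 → 8² + 2² = 68
68 = (7,5)_9 → 7² + 5² = 74  — 74 already seen; the sequence cycles without reaching 1.

not base-9 happy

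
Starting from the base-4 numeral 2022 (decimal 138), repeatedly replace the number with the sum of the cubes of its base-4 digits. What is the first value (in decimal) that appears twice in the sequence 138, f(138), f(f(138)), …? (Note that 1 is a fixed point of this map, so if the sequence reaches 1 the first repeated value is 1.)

138 = (2,0,2,2)_4 → 2³ + 0³ + 2³ + 2³ = 24
24 = (1,2,0)_4 → 1³ + 2³ + 0³ = 9
9 = (2,1)_4 → 2³ + 1³ = 9  — 9 already appeared earlier.

9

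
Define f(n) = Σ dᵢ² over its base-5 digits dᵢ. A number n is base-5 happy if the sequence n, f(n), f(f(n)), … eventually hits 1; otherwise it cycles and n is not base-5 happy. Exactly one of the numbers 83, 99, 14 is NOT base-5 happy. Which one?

14

83: 83 → 19 → 25 → 1  — reaches 1 (base-5 happy)
99: 99 → 41 → 11 → 5 → 1  — reaches 1 (base-5 happy)
14: 14 → 20 → 16 → 10 → 4 → 16  — repeats 16 (not base-5 happy)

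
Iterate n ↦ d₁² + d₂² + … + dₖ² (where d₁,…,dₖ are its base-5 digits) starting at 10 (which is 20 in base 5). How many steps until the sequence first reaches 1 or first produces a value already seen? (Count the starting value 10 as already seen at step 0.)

10 = (2,0)_5 → 2² + 0² = 4
4 = (4)_5 → 4² = 16
16 = (3,1)_5 → 3² + 1² = 10  — 10 repeats.
That took 3 steps.

3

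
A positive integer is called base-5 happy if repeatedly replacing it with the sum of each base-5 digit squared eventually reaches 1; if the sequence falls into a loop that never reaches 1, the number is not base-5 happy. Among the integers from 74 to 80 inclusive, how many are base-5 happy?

74: 74 → 36 → 6 → 2 → 4 → 16 → 10 → 4  — not base-5 happy
75: 75 → 9 → 17 → 13 → 13  — not base-5 happy
76: 76 → 10 → 4 → 16 → 10  — not base-5 happy
77: 77 → 13 → 13  — not base-5 happy
78: 78 → 18 → 18  — not base-5 happy
79: 79 → 25 → 1  — base-5 happy
80: 80 → 10 → 4 → 16 → 10  — not base-5 happy
base-5 happy: 79

1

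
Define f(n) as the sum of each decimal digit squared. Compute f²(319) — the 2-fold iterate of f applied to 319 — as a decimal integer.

82

319 → 3² + 1² + 9² = 9 + 1 + 81 = 91
91 → 9² + 1² = 81 + 1 = 82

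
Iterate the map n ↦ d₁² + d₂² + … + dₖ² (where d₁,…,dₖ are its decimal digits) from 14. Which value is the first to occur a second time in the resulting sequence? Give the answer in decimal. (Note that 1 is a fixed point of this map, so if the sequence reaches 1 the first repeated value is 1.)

89

14 → 1² + 4² = 17
17 → 1² + 7² = 50
50 → 5² + 0² = 25
25 → 2² + 5² = 29
29 → 2² + 9² = 85
85 → 8² + 5² = 89
89 → 8² + 9² = 145
145 → 1² + 4² + 5² = 42
42 → 4² + 2² = 20
20 → 2² + 0² = 4
4 → 4² = 16
16 → 1² + 6² = 37
37 → 3² + 7² = 58
58 → 5² + 8² = 89  — 89 already appeared earlier.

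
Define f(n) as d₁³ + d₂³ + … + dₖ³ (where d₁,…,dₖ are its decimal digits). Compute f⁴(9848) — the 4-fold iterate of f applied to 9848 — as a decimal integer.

1241

9848 → 9³ + 8³ + 4³ + 8³ = 729 + 512 + 64 + 512 = 1817
1817 → 1³ + 8³ + 1³ + 7³ = 1 + 512 + 1 + 343 = 857
857 → 8³ + 5³ + 7³ = 512 + 125 + 343 = 980
980 → 9³ + 8³ + 0³ = 729 + 512 + 0 = 1241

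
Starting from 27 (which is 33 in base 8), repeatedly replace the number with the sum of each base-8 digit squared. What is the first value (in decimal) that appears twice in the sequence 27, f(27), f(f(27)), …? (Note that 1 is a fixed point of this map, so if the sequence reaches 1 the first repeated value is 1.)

1

27 = (3,3)_8 → 18
18 = (2,2)_8 → 8
8 = (1,0)_8 → 1  — reached the fixed point 1.
1 → 1, so 1 is the first repeated value.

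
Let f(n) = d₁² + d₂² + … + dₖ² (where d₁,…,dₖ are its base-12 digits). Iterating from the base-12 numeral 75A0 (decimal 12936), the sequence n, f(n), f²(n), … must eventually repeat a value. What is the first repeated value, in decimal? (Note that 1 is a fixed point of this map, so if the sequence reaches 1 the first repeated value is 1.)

12936 = (7,5,10,0)_12 → 7² + 5² + 10² + 0² = 174
174 = (1,2,6)_12 → 1² + 2² + 6² = 41
41 = (3,5)_12 → 3² + 5² = 34
34 = (2,10)_12 → 2² + 10² = 104
104 = (8,8)_12 → 8² + 8² = 128
128 = (10,8)_12 → 10² + 8² = 164
164 = (1,1,8)_12 → 1² + 1² + 8² = 66
66 = (5,6)_12 → 5² + 6² = 61
61 = (5,1)_12 → 5² + 1² = 26
26 = (2,2)_12 → 2² + 2² = 8
8 = (8)_12 → 8² = 64
64 = (5,4)_12 → 5² + 4² = 41  — 41 already appeared earlier.

41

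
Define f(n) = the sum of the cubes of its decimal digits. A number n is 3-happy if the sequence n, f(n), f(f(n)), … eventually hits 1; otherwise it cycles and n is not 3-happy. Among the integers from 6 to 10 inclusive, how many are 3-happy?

1

6: 6 → 216 → 225 → 141 → 66 → 432 → 99 → 1458 → 702 → 351 → 153 → 153  — not 3-happy
7: 7 → 343 → 118 → 514 → 190 → 730 → 370 → 370  — not 3-happy
8: 8 → 512 → 134 → 92 → 737 → 713 → 371 → 371  — not 3-happy
9: 9 → 729 → 1080 → 513 → 153 → 153  — not 3-happy
10: 10 → 1  — 3-happy
3-happy: 10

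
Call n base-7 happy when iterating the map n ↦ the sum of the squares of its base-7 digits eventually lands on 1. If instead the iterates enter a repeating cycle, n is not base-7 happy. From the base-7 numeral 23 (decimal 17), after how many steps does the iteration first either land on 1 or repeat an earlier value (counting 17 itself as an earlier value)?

17 = (2,3)_7 → 2² + 3² = 13
13 = (1,6)_7 → 1² + 6² = 37
37 = (5,2)_7 → 5² + 2² = 29
29 = (4,1)_7 → 4² + 1² = 17  — 17 repeats.
That took 4 steps.

4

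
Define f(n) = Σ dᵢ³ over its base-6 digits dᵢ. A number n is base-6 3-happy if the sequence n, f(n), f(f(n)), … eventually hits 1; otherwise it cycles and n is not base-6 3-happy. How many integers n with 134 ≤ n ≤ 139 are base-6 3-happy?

3

134: 134 → 99 → 99  (repeats 99)
135: 135 → 118 → 92 → 43 → 3 → 27 → 91 → 36 → 1  (reaches 1)
136: 136 → 155 → 190 → 190  (repeats 190)
137: 137 → 216 → 1  (reaches 1)
138: 138 → 152 → 73 → 9 → 28 → 128 → 62 → 73  (repeats 73)
139: 139 → 153 → 92 → 43 → 3 → 27 → 91 → 36 → 1  (reaches 1)
base-6 3-happy: 135, 137, 139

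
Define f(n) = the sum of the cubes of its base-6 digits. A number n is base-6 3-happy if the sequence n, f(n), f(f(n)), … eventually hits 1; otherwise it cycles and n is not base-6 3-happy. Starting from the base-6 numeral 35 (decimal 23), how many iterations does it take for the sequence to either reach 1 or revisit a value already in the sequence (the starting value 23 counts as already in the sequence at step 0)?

23 = (3,5)_6 → 3³ + 5³ = 27 + 125 = 152
152 = (4,1,2)_6 → 4³ + 1³ + 2³ = 64 + 1 + 8 = 73
73 = (2,0,1)_6 → 2³ + 0³ + 1³ = 8 + 0 + 1 = 9
9 = (1,3)_6 → 1³ + 3³ = 1 + 27 = 28
28 = (4,4)_6 → 4³ + 4³ = 64 + 64 = 128
128 = (3,3,2)_6 → 3³ + 3³ + 2³ = 27 + 27 + 8 = 62
62 = (1,4,2)_6 → 1³ + 4³ + 2³ = 1 + 64 + 8 = 73  — 73 repeats.
That took 7 steps.

7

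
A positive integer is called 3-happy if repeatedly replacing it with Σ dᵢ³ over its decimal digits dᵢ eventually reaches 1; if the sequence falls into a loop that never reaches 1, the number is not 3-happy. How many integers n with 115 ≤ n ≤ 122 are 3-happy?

1

115: 115 → 127 → 352 → 160 → 217 → 352  — not 3-happy
116: 116 → 218 → 521 → 134 → 92 → 737 → 713 → 371 → 371  — not 3-happy
117: 117 → 345 → 216 → 225 → 141 → 66 → 432 → 99 → 1458 → 702 → 351 → 153 → 153  — not 3-happy
118: 118 → 514 → 190 → 730 → 370 → 370  — not 3-happy
119: 119 → 731 → 371 → 371  — not 3-happy
120: 120 → 9 → 729 → 1080 → 513 → 153 → 153  — not 3-happy
121: 121 → 10 → 1  — 3-happy
122: 122 → 17 → 344 → 155 → 251 → 134 → 92 → 737 → 713 → 371 → 371  — not 3-happy
3-happy: 121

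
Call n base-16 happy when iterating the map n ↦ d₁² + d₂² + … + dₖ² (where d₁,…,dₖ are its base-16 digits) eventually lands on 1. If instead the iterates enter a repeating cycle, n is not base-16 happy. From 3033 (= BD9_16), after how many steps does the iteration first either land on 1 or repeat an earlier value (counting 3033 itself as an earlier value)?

8

3033 = (11,13,9)_16 → 11² + 13² + 9² = 121 + 169 + 81 = 371
371 = (1,7,3)_16 → 1² + 7² + 3² = 1 + 49 + 9 = 59
59 = (3,11)_16 → 3² + 11² = 9 + 121 = 130
130 = (8,2)_16 → 8² + 2² = 64 + 4 = 68
68 = (4,4)_16 → 4² + 4² = 16 + 16 = 32
32 = (2,0)_16 → 2² + 0² = 4 + 0 = 4
4 = (4)_16 → 4² = 16
16 = (1,0)_16 → 1² + 0² = 1 + 0 = 1  — reached 1.
That took 8 steps.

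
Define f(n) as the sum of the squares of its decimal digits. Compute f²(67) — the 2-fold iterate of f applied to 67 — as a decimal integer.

89

67 → 6² + 7² = 85
85 → 8² + 5² = 89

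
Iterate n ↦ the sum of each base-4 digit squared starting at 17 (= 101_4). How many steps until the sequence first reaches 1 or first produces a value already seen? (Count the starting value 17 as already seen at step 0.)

3

17 = (1,0,1)_4 → 1² + 0² + 1² = 1 + 0 + 1 = 2
2 = (2)_4 → 2² = 4
4 = (1,0)_4 → 1² + 0² = 1 + 0 = 1  — reached 1.
That took 3 steps.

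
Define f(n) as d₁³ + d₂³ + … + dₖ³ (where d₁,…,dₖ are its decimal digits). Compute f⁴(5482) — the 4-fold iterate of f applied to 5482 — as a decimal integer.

160

5482 → 5³ + 4³ + 8³ + 2³ = 709
709 → 7³ + 0³ + 9³ = 1072
1072 → 1³ + 0³ + 7³ + 2³ = 352
352 → 3³ + 5³ + 2³ = 160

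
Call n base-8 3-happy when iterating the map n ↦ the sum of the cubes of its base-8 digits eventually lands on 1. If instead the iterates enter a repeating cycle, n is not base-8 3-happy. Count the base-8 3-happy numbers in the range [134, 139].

134: 134 → 224 → 91 → 55 → 559 → 469 → 476 → 434 → 440 → 559  — not base-8 3-happy
135: 135 → 351 → 495 → 811 → 217 → 55 → 559 → 469 → 476 → 434 → 440 → 559  — not base-8 3-happy
136: 136 → 9 → 2 → 8 → 1  — base-8 3-happy
137: 137 → 10 → 9 → 2 → 8 → 1  — base-8 3-happy
138: 138 → 17 → 9 → 2 → 8 → 1  — base-8 3-happy
139: 139 → 36 → 128 → 8 → 1  — base-8 3-happy
base-8 3-happy: 136, 137, 138, 139

4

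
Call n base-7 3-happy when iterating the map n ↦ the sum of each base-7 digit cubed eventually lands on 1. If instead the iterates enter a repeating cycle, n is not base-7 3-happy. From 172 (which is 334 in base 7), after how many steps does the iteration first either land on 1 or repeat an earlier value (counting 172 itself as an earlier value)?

6

172 = (3,3,4)_7 → 118
118 = (2,2,6)_7 → 232
232 = (4,5,1)_7 → 190
190 = (3,6,1)_7 → 244
244 = (4,6,6)_7 → 496
496 = (1,3,0,6)_7 → 244  — 244 repeats.
That took 6 steps.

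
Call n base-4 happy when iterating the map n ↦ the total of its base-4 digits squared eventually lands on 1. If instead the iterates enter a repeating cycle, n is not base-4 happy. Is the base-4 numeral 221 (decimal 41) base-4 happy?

base-4 happy

41 = (2,2,1)_4 → 9
9 = (2,1)_4 → 5
5 = (1,1)_4 → 2
2 = (2)_4 → 4
4 = (1,0)_4 → 1  — reached 1.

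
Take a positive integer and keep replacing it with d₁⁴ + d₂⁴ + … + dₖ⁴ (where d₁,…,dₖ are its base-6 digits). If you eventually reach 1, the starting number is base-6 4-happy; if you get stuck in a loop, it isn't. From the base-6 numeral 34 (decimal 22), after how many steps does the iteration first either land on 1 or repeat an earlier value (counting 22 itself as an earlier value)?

22 = (3,4)_6 → 337
337 = (1,3,2,1)_6 → 99
99 = (2,4,3)_6 → 353
353 = (1,3,4,5)_6 → 963
963 = (4,2,4,3)_6 → 609
609 = (2,4,5,3)_6 → 978
978 = (4,3,1,0)_6 → 338
338 = (1,3,2,2)_6 → 114
114 = (3,1,0)_6 → 82
82 = (2,1,4)_6 → 273
273 = (1,1,3,3)_6 → 164
164 = (4,3,2)_6 → 353  — 353 repeats.
That took 12 steps.

12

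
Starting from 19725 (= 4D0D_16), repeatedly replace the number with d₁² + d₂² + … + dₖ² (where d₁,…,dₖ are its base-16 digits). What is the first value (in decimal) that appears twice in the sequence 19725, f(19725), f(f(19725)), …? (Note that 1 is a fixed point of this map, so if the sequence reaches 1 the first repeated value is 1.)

85

19725 = (4,13,0,13)_16 → 4² + 13² + 0² + 13² = 16 + 169 + 0 + 169 = 354
354 = (1,6,2)_16 → 1² + 6² + 2² = 1 + 36 + 4 = 41
41 = (2,9)_16 → 2² + 9² = 4 + 81 = 85
85 = (5,5)_16 → 5² + 5² = 25 + 25 = 50
50 = (3,2)_16 → 3² + 2² = 9 + 4 = 13
13 = (13)_16 → 13² = 169
169 = (10,9)_16 → 10² + 9² = 100 + 81 = 181
181 = (11,5)_16 → 11² + 5² = 121 + 25 = 146
146 = (9,2)_16 → 9² + 2² = 81 + 4 = 85  — 85 already appeared earlier.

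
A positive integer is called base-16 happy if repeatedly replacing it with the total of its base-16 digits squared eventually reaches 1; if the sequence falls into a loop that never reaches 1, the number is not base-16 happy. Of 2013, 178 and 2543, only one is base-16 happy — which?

2013: 2013 → 387 → 74 → 116 → 65 → 17 → 2 → 4 → 16 → 1  — reaches 1 (base-16 happy)
178: 178 → 125 → 218 → 269 → 170 → 200 → 208 → 169 → 181 → 146 → 85 → 50 → 13 → 169  — repeats 169 (not base-16 happy)
2543: 2543 → 502 → 262 → 37 → 29 → 170 → 200 → 208 → 169 → 181 → 146 → 85 → 50 → 13 → 169  — repeats 169 (not base-16 happy)

2013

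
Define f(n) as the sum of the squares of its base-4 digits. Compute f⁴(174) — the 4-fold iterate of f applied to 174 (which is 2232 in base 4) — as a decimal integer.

174 = (2,2,3,2)_4 → 2² + 2² + 3² + 2² = 21
21 = (1,1,1)_4 → 1² + 1² + 1² = 3
3 = (3)_4 → 3² = 9
9 = (2,1)_4 → 2² + 1² = 5

5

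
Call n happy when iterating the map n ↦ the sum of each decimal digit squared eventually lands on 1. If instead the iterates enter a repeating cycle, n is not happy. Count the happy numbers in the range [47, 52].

47: 47 → 65 → 61 → 37 → 58 → 89 → 145 → 42 → 20 → 4 → 16 → 37  (repeats 37)
48: 48 → 80 → 64 → 52 → 29 → 85 → 89 → 145 → 42 → 20 → 4 → 16 → 37 → 58 → 89  (repeats 89)
49: 49 → 97 → 130 → 10 → 1  (reaches 1)
50: 50 → 25 → 29 → 85 → 89 → 145 → 42 → 20 → 4 → 16 → 37 → 58 → 89  (repeats 89)
51: 51 → 26 → 40 → 16 → 37 → 58 → 89 → 145 → 42 → 20 → 4 → 16  (repeats 16)
52: 52 → 29 → 85 → 89 → 145 → 42 → 20 → 4 → 16 → 37 → 58 → 89  (repeats 89)
happy: 49

1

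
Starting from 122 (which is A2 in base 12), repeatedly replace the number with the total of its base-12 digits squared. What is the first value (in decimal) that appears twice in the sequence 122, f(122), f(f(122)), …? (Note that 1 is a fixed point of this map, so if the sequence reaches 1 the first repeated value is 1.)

104

122 = (10,2)_12 → 10² + 2² = 100 + 4 = 104
104 = (8,8)_12 → 8² + 8² = 64 + 64 = 128
128 = (10,8)_12 → 10² + 8² = 100 + 64 = 164
164 = (1,1,8)_12 → 1² + 1² + 8² = 1 + 1 + 64 = 66
66 = (5,6)_12 → 5² + 6² = 25 + 36 = 61
61 = (5,1)_12 → 5² + 1² = 25 + 1 = 26
26 = (2,2)_12 → 2² + 2² = 4 + 4 = 8
8 = (8)_12 → 8² = 64
64 = (5,4)_12 → 5² + 4² = 25 + 16 = 41
41 = (3,5)_12 → 3² + 5² = 9 + 25 = 34
34 = (2,10)_12 → 2² + 10² = 4 + 100 = 104  — 104 already appeared earlier.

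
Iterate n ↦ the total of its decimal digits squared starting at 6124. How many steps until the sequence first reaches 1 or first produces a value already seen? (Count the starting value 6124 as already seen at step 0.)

13

6124 → 6² + 1² + 2² + 4² = 36 + 1 + 4 + 16 = 57
57 → 5² + 7² = 25 + 49 = 74
74 → 7² + 4² = 49 + 16 = 65
65 → 6² + 5² = 36 + 25 = 61
61 → 6² + 1² = 36 + 1 = 37
37 → 3² + 7² = 9 + 49 = 58
58 → 5² + 8² = 25 + 64 = 89
89 → 8² + 9² = 64 + 81 = 145
145 → 1² + 4² + 5² = 1 + 16 + 25 = 42
42 → 4² + 2² = 16 + 4 = 20
20 → 2² + 0² = 4 + 0 = 4
4 → 4² = 16
16 → 1² + 6² = 1 + 36 = 37  — 37 repeats.
That took 13 steps.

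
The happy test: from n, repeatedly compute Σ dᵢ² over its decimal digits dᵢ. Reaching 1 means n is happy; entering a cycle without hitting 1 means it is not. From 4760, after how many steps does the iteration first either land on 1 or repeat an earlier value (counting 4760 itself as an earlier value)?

4760 → 101
101 → 2
2 → 4
4 → 16
16 → 37
37 → 58
58 → 89
89 → 145
145 → 42
42 → 20
20 → 4  — 4 repeats.
That took 11 steps.

11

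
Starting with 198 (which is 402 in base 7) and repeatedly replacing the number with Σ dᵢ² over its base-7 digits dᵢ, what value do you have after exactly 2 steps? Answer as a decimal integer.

198 = (4,0,2)_7 → 4² + 0² + 2² = 20
20 = (2,6)_7 → 2² + 6² = 40

40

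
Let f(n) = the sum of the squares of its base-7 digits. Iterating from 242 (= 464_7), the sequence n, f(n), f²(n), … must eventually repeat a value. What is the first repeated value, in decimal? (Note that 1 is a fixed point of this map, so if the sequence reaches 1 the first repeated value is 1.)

242 = (4,6,4)_7 → 4² + 6² + 4² = 68
68 = (1,2,5)_7 → 1² + 2² + 5² = 30
30 = (4,2)_7 → 4² + 2² = 20
20 = (2,6)_7 → 2² + 6² = 40
40 = (5,5)_7 → 5² + 5² = 50
50 = (1,0,1)_7 → 1² + 0² + 1² = 2
2 = (2)_7 → 2² = 4
4 = (4)_7 → 4² = 16
16 = (2,2)_7 → 2² + 2² = 8
8 = (1,1)_7 → 1² + 1² = 2  — 2 already appeared earlier.

2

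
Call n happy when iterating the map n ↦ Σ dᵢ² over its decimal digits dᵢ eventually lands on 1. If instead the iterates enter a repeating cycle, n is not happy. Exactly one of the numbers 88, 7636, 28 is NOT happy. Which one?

88

88: 88 → 128 → 69 → 117 → 51 → 26 → 40 → 16 → 37 → 58 → 89 → 145 → 42 → 20 → 4 → 16  — repeats 16 (not happy)
7636: 7636 → 130 → 10 → 1  — reaches 1 (happy)
28: 28 → 68 → 100 → 1  — reaches 1 (happy)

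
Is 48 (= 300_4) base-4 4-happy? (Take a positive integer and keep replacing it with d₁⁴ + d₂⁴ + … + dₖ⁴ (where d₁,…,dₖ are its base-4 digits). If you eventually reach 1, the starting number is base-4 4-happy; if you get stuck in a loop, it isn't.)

48 = (3,0,0)_4 → 3⁴ + 0⁴ + 0⁴ = 81
81 = (1,1,0,1)_4 → 1⁴ + 1⁴ + 0⁴ + 1⁴ = 3
3 = (3)_4 → 3⁴ = 81  — 81 already seen; the sequence cycles without reaching 1.

not base-4 4-happy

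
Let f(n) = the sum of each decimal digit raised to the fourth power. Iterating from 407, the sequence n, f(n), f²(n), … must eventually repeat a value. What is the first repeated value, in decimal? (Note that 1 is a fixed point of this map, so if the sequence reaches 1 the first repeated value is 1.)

407 → 4⁴ + 0⁴ + 7⁴ = 256 + 0 + 2401 = 2657
2657 → 2⁴ + 6⁴ + 5⁴ + 7⁴ = 16 + 1296 + 625 + 2401 = 4338
4338 → 4⁴ + 3⁴ + 3⁴ + 8⁴ = 256 + 81 + 81 + 4096 = 4514
4514 → 4⁴ + 5⁴ + 1⁴ + 4⁴ = 256 + 625 + 1 + 256 = 1138
1138 → 1⁴ + 1⁴ + 3⁴ + 8⁴ = 1 + 1 + 81 + 4096 = 4179
4179 → 4⁴ + 1⁴ + 7⁴ + 9⁴ = 256 + 1 + 2401 + 6561 = 9219
9219 → 9⁴ + 2⁴ + 1⁴ + 9⁴ = 6561 + 16 + 1 + 6561 = 13139
13139 → 1⁴ + 3⁴ + 1⁴ + 3⁴ + 9⁴ = 1 + 81 + 1 + 81 + 6561 = 6725
6725 → 6⁴ + 7⁴ + 2⁴ + 5⁴ = 1296 + 2401 + 16 + 625 = 4338  — 4338 already appeared earlier.

4338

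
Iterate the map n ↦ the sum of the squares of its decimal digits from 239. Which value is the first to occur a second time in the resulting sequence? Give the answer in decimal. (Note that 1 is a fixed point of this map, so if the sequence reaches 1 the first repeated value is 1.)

1

239 → 2² + 3² + 9² = 4 + 9 + 81 = 94
94 → 9² + 4² = 81 + 16 = 97
97 → 9² + 7² = 81 + 49 = 130
130 → 1² + 3² + 0² = 1 + 9 + 0 = 10
10 → 1² + 0² = 1 + 0 = 1  — reached the fixed point 1.
1 → 1, so 1 is the first repeated value.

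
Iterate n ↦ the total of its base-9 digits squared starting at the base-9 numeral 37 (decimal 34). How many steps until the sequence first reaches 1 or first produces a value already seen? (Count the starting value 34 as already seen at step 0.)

5

34 = (3,7)_9 → 3² + 7² = 58
58 = (6,4)_9 → 6² + 4² = 52
52 = (5,7)_9 → 5² + 7² = 74
74 = (8,2)_9 → 8² + 2² = 68
68 = (7,5)_9 → 7² + 5² = 74  — 74 repeats.
That took 5 steps.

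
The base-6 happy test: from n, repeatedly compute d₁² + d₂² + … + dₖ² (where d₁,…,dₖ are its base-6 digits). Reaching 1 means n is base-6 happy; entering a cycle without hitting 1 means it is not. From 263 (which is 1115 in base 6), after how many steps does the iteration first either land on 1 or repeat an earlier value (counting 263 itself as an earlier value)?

11

263 = (1,1,1,5)_6 → 28
28 = (4,4)_6 → 32
32 = (5,2)_6 → 29
29 = (4,5)_6 → 41
41 = (1,0,5)_6 → 26
26 = (4,2)_6 → 20
20 = (3,2)_6 → 13
13 = (2,1)_6 → 5
5 = (5)_6 → 25
25 = (4,1)_6 → 17
17 = (2,5)_6 → 29  — 29 repeats.
That took 11 steps.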